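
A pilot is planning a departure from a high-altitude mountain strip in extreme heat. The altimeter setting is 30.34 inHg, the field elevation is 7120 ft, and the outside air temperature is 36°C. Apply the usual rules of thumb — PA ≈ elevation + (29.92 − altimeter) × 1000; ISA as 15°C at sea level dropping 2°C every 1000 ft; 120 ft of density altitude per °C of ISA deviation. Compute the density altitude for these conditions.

10828 ft

Pressure altitude = 7120 + (29.92 − 30.34) × 1000 = 7120 + (-420) = 6700 ft.
ISA temperature at 6700 ft = 15 − 2 × (6700/1000) = 1.6°C.
ISA deviation = 36 − 1.6 = +34.4°C.
Density altitude = 6700 + 120 × (34.4) = 10828 ft.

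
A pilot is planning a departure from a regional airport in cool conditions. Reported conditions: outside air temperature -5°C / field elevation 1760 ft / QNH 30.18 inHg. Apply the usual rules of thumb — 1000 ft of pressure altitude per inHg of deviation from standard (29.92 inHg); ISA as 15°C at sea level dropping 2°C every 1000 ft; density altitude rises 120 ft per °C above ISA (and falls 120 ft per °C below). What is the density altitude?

Pressure altitude = 1760 + (29.92 − 30.18) × 1000 = 1760 + (-260) = 1500 ft.
ISA temperature at 1500 ft = 15 − 2 × (1500/1000) = 12°C.
ISA deviation = -5 − 12 = -17°C.
Density altitude = 1500 + 120 × (-17) = -540 ft.

-540 ft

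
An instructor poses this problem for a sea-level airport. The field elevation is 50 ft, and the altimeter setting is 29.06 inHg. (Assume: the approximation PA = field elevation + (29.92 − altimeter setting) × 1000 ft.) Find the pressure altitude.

910 ft

Pressure correction = (29.92 − 29.06) × 1000 = +860 ft.
Pressure altitude = 50 + (+860) = 910 ft.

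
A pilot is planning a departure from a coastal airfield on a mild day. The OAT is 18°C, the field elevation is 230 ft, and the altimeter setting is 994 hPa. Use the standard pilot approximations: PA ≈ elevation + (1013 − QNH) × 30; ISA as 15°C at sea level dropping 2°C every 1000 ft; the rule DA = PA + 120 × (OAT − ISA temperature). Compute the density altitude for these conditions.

Pressure altitude = 230 + (1013 − 994) × 30 = 230 + (+570) = 800 ft.
ISA temperature at 800 ft = 15 − 2 × (800/1000) = 13.4°C.
ISA deviation = 18 − 13.4 = +4.6°C.
Density altitude = 800 + 120 × (4.6) = 1352 ft.

1352 ft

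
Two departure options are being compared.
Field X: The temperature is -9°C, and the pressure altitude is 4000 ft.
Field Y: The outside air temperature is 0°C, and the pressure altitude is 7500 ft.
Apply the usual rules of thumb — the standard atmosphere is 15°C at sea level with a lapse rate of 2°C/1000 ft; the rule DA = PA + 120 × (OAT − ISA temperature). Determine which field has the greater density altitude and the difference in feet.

Field Y by 5420 ft

Field X: ISA temp = 7°C, deviation -16°C, DA = 4000 + 120 × (-16) = 2080 ft.
Field Y: ISA temp = 0°C, deviation 0°C, DA = 7500 + 120 × 0 = 7500 ft.
Field Y is higher by 7500 − 2080 = 5420 ft.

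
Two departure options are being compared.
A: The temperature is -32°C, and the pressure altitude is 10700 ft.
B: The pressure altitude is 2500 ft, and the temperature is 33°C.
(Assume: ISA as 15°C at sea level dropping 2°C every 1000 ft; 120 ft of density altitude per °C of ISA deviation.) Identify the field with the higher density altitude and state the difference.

A: ISA temp = -6.4°C, deviation -25.6°C, DA = 10700 + 120 × (-25.6) = 7628 ft.
B: ISA temp = 10°C, deviation +23°C, DA = 2500 + 120 × 23 = 5260 ft.
A is higher by 7628 − 5260 = 2368 ft.

A by 2368 ft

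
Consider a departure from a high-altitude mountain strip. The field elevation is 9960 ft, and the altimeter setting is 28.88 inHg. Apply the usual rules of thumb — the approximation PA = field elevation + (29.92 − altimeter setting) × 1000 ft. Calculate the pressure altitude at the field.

11000 ft

Pressure correction = (29.92 − 28.88) × 1000 = +1040 ft.
Pressure altitude = 9960 + (+1040) = 11000 ft.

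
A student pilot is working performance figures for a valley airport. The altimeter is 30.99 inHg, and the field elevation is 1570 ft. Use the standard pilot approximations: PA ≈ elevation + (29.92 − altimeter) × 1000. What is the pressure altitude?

Pressure correction = (29.92 − 30.99) × 1000 = -1070 ft.
Pressure altitude = 1570 + (-1070) = 500 ft.

500 ft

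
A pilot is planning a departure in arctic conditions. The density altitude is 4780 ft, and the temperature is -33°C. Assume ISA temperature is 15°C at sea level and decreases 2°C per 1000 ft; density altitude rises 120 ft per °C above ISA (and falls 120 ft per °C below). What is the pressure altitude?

DA = PA + 120 × (OAT − (15 − 2·PA/1000)) = PA + 120·OAT − 1800 + 0.24·PA = 1.24·PA + 120·OAT − 1800.
So 1.24·PA = 4780 − 120 × (-33) + 1800 = 10540.
PA = 10540 / 1.24 = 8500 ft.

8500 ft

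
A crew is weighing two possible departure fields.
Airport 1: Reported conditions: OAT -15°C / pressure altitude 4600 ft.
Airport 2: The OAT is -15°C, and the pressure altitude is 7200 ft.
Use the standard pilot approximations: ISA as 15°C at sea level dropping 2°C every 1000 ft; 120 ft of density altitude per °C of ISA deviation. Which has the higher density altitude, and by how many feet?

Airport 2 by 3224 ft

Airport 1: ISA temp = 5.8°C, deviation -20.8°C, DA = 4600 + 120 × (-20.8) = 2104 ft.
Airport 2: ISA temp = 0.6°C, deviation -15.6°C, DA = 7200 + 120 × (-15.6) = 5328 ft.
Airport 2 is higher by 5328 − 2104 = 3224 ft.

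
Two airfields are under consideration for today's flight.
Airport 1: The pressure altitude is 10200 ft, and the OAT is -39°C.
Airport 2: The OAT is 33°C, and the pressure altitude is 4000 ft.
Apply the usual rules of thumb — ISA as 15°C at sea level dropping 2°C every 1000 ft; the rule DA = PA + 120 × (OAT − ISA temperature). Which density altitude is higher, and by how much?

Airport 1: ISA temp = -5.4°C, deviation -33.6°C, DA = 10200 + 120 × (-33.6) = 6168 ft.
Airport 2: ISA temp = 7°C, deviation +26°C, DA = 4000 + 120 × 26 = 7120 ft.
Airport 2 is higher by 7120 − 6168 = 952 ft.

Airport 2 by 952 ft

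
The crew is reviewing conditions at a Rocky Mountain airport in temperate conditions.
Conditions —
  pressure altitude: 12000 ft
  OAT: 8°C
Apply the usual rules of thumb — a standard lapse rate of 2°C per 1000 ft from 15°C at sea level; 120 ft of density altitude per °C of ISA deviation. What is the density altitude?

14040 ft

ISA temperature at 12000 ft = 15 − 2 × (12000/1000) = -9°C.
ISA deviation = 8 − (-9) = +17°C.
Density altitude = 12000 + 120 × (17) = 12000 + (+2040) = 14040 ft.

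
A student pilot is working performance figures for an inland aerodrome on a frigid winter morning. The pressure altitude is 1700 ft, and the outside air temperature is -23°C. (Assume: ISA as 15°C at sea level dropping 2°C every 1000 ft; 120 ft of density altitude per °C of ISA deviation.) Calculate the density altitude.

ISA temperature at 1700 ft = 15 − 2 × (1700/1000) = 11.6°C.
ISA deviation = -23 − 11.6 = -34.6°C.
Density altitude = 1700 + 120 × (-34.6) = 1700 + (-4152) = -2452 ft.

-2452 ft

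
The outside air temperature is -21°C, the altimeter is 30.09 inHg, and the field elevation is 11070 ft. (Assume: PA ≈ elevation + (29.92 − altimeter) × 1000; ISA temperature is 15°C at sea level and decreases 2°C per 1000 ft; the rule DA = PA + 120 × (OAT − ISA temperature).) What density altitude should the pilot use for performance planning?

Pressure altitude = 11070 + (29.92 − 30.09) × 1000 = 11070 + (-170) = 10900 ft.
ISA temperature at 10900 ft = 15 − 2 × (10900/1000) = -6.8°C.
ISA deviation = -21 − (-6.8) = -14.2°C.
Density altitude = 10900 + 120 × (-14.2) = 9196 ft.

9196 ft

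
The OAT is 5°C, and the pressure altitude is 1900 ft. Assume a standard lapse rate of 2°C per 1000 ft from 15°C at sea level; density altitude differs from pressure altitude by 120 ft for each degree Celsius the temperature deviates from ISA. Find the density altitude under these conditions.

1156 ft

ISA temperature at 1900 ft = 15 − 2 × (1900/1000) = 11.2°C.
ISA deviation = 5 − 11.2 = -6.2°C.
Density altitude = 1900 + 120 × (-6.2) = 1900 + (-744) = 1156 ft.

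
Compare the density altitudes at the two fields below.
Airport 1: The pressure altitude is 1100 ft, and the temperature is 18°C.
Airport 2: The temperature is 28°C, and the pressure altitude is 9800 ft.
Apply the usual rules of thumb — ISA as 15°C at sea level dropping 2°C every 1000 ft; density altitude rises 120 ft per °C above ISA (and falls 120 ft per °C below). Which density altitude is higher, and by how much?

Airport 2 by 11988 ft

Airport 1: ISA temp = 12.8°C, deviation +5.2°C, DA = 1100 + 120 × 5.2 = 1724 ft.
Airport 2: ISA temp = -4.6°C, deviation +32.6°C, DA = 9800 + 120 × 32.6 = 13712 ft.
Airport 2 is higher by 13712 − 1724 = 11988 ft.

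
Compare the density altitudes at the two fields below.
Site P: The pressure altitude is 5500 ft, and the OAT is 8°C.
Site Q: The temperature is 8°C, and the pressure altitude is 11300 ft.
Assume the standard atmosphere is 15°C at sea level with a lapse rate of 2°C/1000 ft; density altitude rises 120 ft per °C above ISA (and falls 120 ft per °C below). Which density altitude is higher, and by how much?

Site Q by 7192 ft

Site P: ISA temp = 4°C, deviation +4°C, DA = 5500 + 120 × 4 = 5980 ft.
Site Q: ISA temp = -7.6°C, deviation +15.6°C, DA = 11300 + 120 × 15.6 = 13172 ft.
Site Q is higher by 13172 − 5980 = 7192 ft.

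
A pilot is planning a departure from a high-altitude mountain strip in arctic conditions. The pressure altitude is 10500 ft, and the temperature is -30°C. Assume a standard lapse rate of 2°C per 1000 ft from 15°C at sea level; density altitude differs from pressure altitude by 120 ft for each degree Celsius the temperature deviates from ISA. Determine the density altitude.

ISA temperature at 10500 ft = 15 − 2 × (10500/1000) = -6°C.
ISA deviation = -30 − (-6) = -24°C.
Density altitude = 10500 + 120 × (-24) = 10500 + (-2880) = 7620 ft.

7620 ft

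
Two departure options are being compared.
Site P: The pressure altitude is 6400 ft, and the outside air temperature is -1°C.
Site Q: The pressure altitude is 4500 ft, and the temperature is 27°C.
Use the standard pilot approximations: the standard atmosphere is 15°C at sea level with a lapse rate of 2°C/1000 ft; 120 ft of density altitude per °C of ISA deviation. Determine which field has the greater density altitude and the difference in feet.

Site P: ISA temp = 2.2°C, deviation -3.2°C, DA = 6400 + 120 × (-3.2) = 6016 ft.
Site Q: ISA temp = 6°C, deviation +21°C, DA = 4500 + 120 × 21 = 7020 ft.
Site Q is higher by 7020 − 6016 = 1004 ft.

Site Q by 1004 ft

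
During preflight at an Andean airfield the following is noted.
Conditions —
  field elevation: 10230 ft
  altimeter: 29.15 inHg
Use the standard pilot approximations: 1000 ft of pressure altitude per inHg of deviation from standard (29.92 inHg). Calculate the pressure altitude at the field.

11000 ft

Pressure correction = (29.92 − 29.15) × 1000 = +770 ft.
Pressure altitude = 10230 + (+770) = 11000 ft.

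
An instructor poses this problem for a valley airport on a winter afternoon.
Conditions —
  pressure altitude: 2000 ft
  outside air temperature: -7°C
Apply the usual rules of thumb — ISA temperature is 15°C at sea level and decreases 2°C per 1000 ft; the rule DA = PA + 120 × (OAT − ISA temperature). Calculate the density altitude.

ISA temperature at 2000 ft = 15 − 2 × (2000/1000) = 11°C.
ISA deviation = -7 − 11 = -18°C.
Density altitude = 2000 + 120 × (-18) = 2000 + (-2160) = -160 ft.

-160 ft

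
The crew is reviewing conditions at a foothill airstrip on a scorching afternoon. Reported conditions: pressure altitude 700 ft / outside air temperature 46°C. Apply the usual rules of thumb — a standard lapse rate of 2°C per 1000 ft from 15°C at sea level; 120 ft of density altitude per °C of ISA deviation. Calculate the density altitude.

4588 ft

ISA temperature at 700 ft = 15 − 2 × (700/1000) = 13.6°C.
ISA deviation = 46 − 13.6 = +32.4°C.
Density altitude = 700 + 120 × (32.4) = 700 + (+3888) = 4588 ft.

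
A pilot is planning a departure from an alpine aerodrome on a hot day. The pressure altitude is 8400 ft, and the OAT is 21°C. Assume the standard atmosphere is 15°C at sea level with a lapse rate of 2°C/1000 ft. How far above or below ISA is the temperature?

ISA temperature at 8400 ft = 15 − 2 × (8400/1000) = -1.8°C.
Deviation = OAT − ISA = 21 − (-1.8) = +22.8°C.

ISA+22.8°C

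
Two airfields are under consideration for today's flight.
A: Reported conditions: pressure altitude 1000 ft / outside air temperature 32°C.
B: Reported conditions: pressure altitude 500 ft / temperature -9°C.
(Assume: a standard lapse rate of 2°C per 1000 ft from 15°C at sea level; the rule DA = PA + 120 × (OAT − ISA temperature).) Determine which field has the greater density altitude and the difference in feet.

A by 5540 ft

A: ISA temp = 13°C, deviation +19°C, DA = 1000 + 120 × 19 = 3280 ft.
B: ISA temp = 14°C, deviation -23°C, DA = 500 + 120 × (-23) = -2260 ft.
A is higher by 3280 − (-2260) = 5540 ft.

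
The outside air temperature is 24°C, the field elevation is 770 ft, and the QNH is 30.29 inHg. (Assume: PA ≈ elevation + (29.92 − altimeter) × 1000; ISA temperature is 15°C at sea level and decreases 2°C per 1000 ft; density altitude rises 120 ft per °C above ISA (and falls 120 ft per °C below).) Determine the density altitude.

Pressure altitude = 770 + (29.92 − 30.29) × 1000 = 770 + (-370) = 400 ft.
ISA temperature at 400 ft = 15 − 2 × (400/1000) = 14.2°C.
ISA deviation = 24 − 14.2 = +9.8°C.
Density altitude = 400 + 120 × (9.8) = 1576 ft.

1576 ft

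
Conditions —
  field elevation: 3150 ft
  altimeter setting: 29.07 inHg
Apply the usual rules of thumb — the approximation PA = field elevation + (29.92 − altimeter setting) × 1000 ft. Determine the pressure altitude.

Pressure correction = (29.92 − 29.07) × 1000 = +850 ft.
Pressure altitude = 3150 + (+850) = 4000 ft.

4000 ft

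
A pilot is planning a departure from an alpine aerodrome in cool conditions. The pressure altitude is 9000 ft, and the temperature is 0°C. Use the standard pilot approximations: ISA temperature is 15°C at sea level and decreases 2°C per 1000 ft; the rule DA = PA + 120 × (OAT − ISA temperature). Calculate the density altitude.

9360 ft

ISA temperature at 9000 ft = 15 − 2 × (9000/1000) = -3°C.
ISA deviation = 0 − (-3) = +3°C.
Density altitude = 9000 + 120 × (3) = 9000 + (+360) = 9360 ft.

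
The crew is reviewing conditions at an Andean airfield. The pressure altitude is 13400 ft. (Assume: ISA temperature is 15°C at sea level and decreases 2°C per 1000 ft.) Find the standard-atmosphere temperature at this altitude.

ISA temperature = 15 − 2 × (13400/1000) = 15 − 26.8 = -11.8°C.

-11.8°C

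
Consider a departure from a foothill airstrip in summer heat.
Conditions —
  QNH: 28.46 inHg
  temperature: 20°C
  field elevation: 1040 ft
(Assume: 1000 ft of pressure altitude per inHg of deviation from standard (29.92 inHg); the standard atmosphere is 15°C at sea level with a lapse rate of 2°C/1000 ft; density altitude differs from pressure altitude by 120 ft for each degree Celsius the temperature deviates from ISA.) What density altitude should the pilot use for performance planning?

3700 ft

Pressure altitude = 1040 + (29.92 − 28.46) × 1000 = 1040 + (+1460) = 2500 ft.
ISA temperature at 2500 ft = 15 − 2 × (2500/1000) = 10°C.
ISA deviation = 20 − 10 = +10°C.
Density altitude = 2500 + 120 × (10) = 3700 ft.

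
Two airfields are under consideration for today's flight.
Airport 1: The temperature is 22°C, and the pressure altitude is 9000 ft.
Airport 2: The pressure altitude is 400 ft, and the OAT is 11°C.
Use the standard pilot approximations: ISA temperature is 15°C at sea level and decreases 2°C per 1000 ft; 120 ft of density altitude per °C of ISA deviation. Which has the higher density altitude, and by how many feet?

Airport 1 by 11984 ft

Airport 1: ISA temp = -3°C, deviation +25°C, DA = 9000 + 120 × 25 = 12000 ft.
Airport 2: ISA temp = 14.2°C, deviation -3.2°C, DA = 400 + 120 × (-3.2) = 16 ft.
Airport 1 is higher by 12000 − 16 = 11984 ft.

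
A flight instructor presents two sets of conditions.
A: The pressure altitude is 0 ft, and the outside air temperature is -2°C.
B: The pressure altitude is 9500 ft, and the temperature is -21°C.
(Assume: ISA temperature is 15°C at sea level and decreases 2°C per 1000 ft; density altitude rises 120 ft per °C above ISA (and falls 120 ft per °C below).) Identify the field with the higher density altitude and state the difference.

A: ISA temp = 15°C, deviation -17°C, DA = 0 + 120 × (-17) = -2040 ft.
B: ISA temp = -4°C, deviation -17°C, DA = 9500 + 120 × (-17) = 7460 ft.
B is higher by 7460 − (-2040) = 9500 ft.

B by 9500 ft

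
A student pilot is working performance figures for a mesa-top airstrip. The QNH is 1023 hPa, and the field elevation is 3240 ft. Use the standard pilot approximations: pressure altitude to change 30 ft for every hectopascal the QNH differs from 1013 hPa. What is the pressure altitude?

Pressure correction = (1013 − 1023) × 30 = -300 ft.
Pressure altitude = 3240 + (-300) = 2940 ft.

2940 ft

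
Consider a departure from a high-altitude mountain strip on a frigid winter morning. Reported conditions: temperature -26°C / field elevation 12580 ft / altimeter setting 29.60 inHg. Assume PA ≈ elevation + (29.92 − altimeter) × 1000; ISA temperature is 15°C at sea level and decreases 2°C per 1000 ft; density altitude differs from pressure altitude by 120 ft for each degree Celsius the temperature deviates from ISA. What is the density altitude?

Pressure altitude = 12580 + (29.92 − 29.60) × 1000 = 12580 + (+320) = 12900 ft.
ISA temperature at 12900 ft = 15 − 2 × (12900/1000) = -10.8°C.
ISA deviation = -26 − (-10.8) = -15.2°C.
Density altitude = 12900 + 120 × (-15.2) = 11076 ft.

11076 ft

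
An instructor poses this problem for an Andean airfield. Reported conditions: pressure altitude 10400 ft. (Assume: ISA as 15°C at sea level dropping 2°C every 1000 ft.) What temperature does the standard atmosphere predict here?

ISA temperature = 15 − 2 × (10400/1000) = 15 − 20.8 = -5.8°C.

-5.8°C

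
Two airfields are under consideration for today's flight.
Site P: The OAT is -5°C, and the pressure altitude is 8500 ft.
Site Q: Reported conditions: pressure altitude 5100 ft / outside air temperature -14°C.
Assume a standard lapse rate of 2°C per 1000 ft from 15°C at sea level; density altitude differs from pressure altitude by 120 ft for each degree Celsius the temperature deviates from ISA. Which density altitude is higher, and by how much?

Site P: ISA temp = -2°C, deviation -3°C, DA = 8500 + 120 × (-3) = 8140 ft.
Site Q: ISA temp = 4.8°C, deviation -18.8°C, DA = 5100 + 120 × (-18.8) = 2844 ft.
Site P is higher by 8140 − 2844 = 5296 ft.

Site P by 5296 ft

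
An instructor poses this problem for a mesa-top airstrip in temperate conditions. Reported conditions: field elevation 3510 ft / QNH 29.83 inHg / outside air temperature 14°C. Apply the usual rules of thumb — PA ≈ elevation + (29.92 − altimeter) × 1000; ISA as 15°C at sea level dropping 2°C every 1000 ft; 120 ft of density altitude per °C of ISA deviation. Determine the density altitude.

4344 ft

Pressure altitude = 3510 + (29.92 − 29.83) × 1000 = 3510 + (+90) = 3600 ft.
ISA temperature at 3600 ft = 15 − 2 × (3600/1000) = 7.8°C.
ISA deviation = 14 − 7.8 = +6.2°C.
Density altitude = 3600 + 120 × (6.2) = 4344 ft.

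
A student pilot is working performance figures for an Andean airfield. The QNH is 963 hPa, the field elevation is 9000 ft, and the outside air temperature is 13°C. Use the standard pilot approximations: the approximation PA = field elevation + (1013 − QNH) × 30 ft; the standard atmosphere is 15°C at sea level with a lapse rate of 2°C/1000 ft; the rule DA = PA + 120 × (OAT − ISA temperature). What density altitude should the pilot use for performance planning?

Pressure altitude = 9000 + (1013 − 963) × 30 = 9000 + (+1500) = 10500 ft.
ISA temperature at 10500 ft = 15 − 2 × (10500/1000) = -6°C.
ISA deviation = 13 − (-6) = +19°C.
Density altitude = 10500 + 120 × (19) = 12780 ft.

12780 ft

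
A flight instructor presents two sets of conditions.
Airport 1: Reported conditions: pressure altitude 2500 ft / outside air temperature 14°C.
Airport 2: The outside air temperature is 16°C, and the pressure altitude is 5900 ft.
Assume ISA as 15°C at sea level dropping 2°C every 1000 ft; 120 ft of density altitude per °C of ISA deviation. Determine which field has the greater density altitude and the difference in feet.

Airport 1: ISA temp = 10°C, deviation +4°C, DA = 2500 + 120 × 4 = 2980 ft.
Airport 2: ISA temp = 3.2°C, deviation +12.8°C, DA = 5900 + 120 × 12.8 = 7436 ft.
Airport 2 is higher by 7436 − 2980 = 4456 ft.

Airport 2 by 4456 ft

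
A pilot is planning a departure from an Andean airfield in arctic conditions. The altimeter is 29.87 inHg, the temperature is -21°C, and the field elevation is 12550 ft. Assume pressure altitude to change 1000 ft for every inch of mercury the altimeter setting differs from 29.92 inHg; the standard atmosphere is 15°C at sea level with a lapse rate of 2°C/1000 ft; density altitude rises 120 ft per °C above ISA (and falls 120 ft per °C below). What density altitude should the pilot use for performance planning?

11304 ft

Pressure altitude = 12550 + (29.92 − 29.87) × 1000 = 12550 + (+50) = 12600 ft.
ISA temperature at 12600 ft = 15 − 2 × (12600/1000) = -10.2°C.
ISA deviation = -21 − (-10.2) = -10.8°C.
Density altitude = 12600 + 120 × (-10.8) = 11304 ft.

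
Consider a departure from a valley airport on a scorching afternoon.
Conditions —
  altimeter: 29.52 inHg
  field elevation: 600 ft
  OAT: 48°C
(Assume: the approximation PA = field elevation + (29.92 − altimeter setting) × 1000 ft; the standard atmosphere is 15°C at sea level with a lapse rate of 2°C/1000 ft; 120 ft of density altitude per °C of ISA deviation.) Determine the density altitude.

Pressure altitude = 600 + (29.92 − 29.52) × 1000 = 600 + (+400) = 1000 ft.
ISA temperature at 1000 ft = 15 − 2 × (1000/1000) = 13°C.
ISA deviation = 48 − 13 = +35°C.
Density altitude = 1000 + 120 × (35) = 5200 ft.

5200 ft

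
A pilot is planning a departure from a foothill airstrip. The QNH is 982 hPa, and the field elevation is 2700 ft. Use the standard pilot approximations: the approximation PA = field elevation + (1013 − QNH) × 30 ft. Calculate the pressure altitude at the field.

Pressure correction = (1013 − 982) × 30 = +930 ft.
Pressure altitude = 2700 + (+930) = 3630 ft.

3630 ft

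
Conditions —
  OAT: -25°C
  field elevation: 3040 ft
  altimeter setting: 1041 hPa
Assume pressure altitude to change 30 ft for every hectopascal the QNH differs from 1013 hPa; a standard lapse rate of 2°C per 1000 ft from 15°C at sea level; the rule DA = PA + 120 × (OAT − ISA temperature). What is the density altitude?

Pressure altitude = 3040 + (1013 − 1041) × 30 = 3040 + (-840) = 2200 ft.
ISA temperature at 2200 ft = 15 − 2 × (2200/1000) = 10.6°C.
ISA deviation = -25 − 10.6 = -35.6°C.
Density altitude = 2200 + 120 × (-35.6) = -2072 ft.

-2072 ft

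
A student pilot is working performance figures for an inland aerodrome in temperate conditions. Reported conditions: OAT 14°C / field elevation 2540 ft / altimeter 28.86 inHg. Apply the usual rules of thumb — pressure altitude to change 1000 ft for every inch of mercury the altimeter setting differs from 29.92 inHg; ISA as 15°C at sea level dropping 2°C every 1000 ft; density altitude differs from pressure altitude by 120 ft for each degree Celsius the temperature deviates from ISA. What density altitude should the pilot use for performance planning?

4344 ft

Pressure altitude = 2540 + (29.92 − 28.86) × 1000 = 2540 + (+1060) = 3600 ft.
ISA temperature at 3600 ft = 15 − 2 × (3600/1000) = 7.8°C.
ISA deviation = 14 − 7.8 = +6.2°C.
Density altitude = 3600 + 120 × (6.2) = 4344 ft.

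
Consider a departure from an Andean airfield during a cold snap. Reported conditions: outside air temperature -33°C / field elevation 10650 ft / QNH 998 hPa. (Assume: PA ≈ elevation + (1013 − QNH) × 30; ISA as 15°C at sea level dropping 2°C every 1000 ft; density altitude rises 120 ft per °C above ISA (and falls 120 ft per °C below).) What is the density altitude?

8004 ft

Pressure altitude = 10650 + (1013 − 998) × 30 = 10650 + (+450) = 11100 ft.
ISA temperature at 11100 ft = 15 − 2 × (11100/1000) = -7.2°C.
ISA deviation = -33 − (-7.2) = -25.8°C.
Density altitude = 11100 + 120 × (-25.8) = 8004 ft.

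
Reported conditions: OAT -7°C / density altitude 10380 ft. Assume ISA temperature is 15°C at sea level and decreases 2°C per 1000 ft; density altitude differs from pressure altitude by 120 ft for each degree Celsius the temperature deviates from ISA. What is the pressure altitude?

10500 ft

DA = PA + 120 × (OAT − (15 − 2·PA/1000)) = PA + 120·OAT − 1800 + 0.24·PA = 1.24·PA + 120·OAT − 1800.
So 1.24·PA = 10380 − 120 × (-7) + 1800 = 13020.
PA = 13020 / 1.24 = 10500 ft.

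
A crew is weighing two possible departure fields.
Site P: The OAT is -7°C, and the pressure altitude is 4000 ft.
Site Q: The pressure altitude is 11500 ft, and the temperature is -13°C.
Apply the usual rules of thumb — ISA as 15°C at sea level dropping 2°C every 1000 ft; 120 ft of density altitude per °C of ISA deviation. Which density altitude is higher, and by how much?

Site Q by 8580 ft

Site P: ISA temp = 7°C, deviation -14°C, DA = 4000 + 120 × (-14) = 2320 ft.
Site Q: ISA temp = -8°C, deviation -5°C, DA = 11500 + 120 × (-5) = 10900 ft.
Site Q is higher by 10900 − 2320 = 8580 ft.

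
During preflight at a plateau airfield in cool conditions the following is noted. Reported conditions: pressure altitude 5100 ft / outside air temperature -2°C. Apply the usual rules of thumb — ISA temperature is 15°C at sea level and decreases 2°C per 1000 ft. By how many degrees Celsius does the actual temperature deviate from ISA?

ISA-6.8°C

ISA temperature at 5100 ft = 15 − 2 × (5100/1000) = 4.8°C.
Deviation = OAT − ISA = -2 − 4.8 = -6.8°C.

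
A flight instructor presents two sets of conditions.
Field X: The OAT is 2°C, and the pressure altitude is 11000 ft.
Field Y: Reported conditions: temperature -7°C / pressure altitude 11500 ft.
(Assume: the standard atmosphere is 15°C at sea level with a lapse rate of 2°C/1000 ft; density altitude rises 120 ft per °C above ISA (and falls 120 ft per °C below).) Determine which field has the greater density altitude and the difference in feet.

Field X by 460 ft

Field X: ISA temp = -7°C, deviation +9°C, DA = 11000 + 120 × 9 = 12080 ft.
Field Y: ISA temp = -8°C, deviation +1°C, DA = 11500 + 120 × 1 = 11620 ft.
Field X is higher by 12080 − 11620 = 460 ft.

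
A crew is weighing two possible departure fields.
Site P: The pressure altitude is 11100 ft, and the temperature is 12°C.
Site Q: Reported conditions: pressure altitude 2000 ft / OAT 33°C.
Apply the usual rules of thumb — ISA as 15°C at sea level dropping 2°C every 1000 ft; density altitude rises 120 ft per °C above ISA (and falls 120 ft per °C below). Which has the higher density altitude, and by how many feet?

Site P by 8764 ft

Site P: ISA temp = -7.2°C, deviation +19.2°C, DA = 11100 + 120 × 19.2 = 13404 ft.
Site Q: ISA temp = 11°C, deviation +22°C, DA = 2000 + 120 × 22 = 4640 ft.
Site P is higher by 13404 − 4640 = 8764 ft.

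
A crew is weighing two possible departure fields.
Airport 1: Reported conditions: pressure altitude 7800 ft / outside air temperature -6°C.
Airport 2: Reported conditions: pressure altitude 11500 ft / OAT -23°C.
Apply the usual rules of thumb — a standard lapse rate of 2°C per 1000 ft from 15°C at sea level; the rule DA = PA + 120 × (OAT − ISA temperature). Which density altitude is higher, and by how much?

Airport 2 by 2548 ft

Airport 1: ISA temp = -0.6°C, deviation -5.4°C, DA = 7800 + 120 × (-5.4) = 7152 ft.
Airport 2: ISA temp = -8°C, deviation -15°C, DA = 11500 + 120 × (-15) = 9700 ft.
Airport 2 is higher by 9700 − 7152 = 2548 ft.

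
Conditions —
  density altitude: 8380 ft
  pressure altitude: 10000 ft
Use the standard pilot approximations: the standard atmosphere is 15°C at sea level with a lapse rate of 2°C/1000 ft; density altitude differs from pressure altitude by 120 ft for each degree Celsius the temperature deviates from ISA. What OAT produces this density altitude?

Density altitude − pressure altitude = 8380 − 10000 = -1620 ft.
At 120 ft/°C that is an ISA deviation of -1620/120 = -13.5°C.
ISA temperature at 10000 ft = 15 − 2 × (10000/1000) = -5°C.
OAT = ISA + deviation = -5 + (-13.5) = -18.5°C.

-18.5°C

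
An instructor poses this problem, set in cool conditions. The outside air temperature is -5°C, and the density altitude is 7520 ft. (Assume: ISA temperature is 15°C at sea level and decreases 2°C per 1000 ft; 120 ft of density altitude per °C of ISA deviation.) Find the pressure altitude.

DA = PA + 120 × (OAT − (15 − 2·PA/1000)) = PA + 120·OAT − 1800 + 0.24·PA = 1.24·PA + 120·OAT − 1800.
So 1.24·PA = 7520 − 120 × (-5) + 1800 = 9920.
PA = 9920 / 1.24 = 8000 ft.

8000 ft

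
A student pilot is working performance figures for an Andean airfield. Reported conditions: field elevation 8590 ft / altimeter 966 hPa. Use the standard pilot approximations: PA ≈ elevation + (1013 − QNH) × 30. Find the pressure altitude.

10000 ft

Pressure correction = (1013 − 966) × 30 = +1410 ft.
Pressure altitude = 8590 + (+1410) = 10000 ft.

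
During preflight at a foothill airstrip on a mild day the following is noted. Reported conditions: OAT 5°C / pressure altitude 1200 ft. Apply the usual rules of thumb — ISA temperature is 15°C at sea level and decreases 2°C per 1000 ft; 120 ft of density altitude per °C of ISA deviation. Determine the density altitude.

288 ft

ISA temperature at 1200 ft = 15 − 2 × (1200/1000) = 12.6°C.
ISA deviation = 5 − 12.6 = -7.6°C.
Density altitude = 1200 + 120 × (-7.6) = 1200 + (-912) = 288 ft.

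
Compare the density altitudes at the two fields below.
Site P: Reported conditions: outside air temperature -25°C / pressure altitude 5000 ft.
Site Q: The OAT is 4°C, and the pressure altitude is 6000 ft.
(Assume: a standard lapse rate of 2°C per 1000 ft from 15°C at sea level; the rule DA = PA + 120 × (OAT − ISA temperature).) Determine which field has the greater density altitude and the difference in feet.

Site P: ISA temp = 5°C, deviation -30°C, DA = 5000 + 120 × (-30) = 1400 ft.
Site Q: ISA temp = 3°C, deviation +1°C, DA = 6000 + 120 × 1 = 6120 ft.
Site Q is higher by 6120 − 1400 = 4720 ft.

Site Q by 4720 ft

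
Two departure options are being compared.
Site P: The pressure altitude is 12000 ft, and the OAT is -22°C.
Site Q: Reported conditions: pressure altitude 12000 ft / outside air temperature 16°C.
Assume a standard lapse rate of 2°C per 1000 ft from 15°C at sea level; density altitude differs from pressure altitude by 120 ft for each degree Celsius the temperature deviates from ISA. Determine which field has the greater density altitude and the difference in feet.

Site Q by 4560 ft

Site P: ISA temp = -9°C, deviation -13°C, DA = 12000 + 120 × (-13) = 10440 ft.
Site Q: ISA temp = -9°C, deviation +25°C, DA = 12000 + 120 × 25 = 15000 ft.
Site Q is higher by 15000 − 10440 = 4560 ft.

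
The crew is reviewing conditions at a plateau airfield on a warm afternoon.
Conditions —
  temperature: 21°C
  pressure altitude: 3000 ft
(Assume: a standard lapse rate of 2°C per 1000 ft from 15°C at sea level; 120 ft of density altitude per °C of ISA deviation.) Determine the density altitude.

4440 ft

ISA temperature at 3000 ft = 15 − 2 × (3000/1000) = 9°C.
ISA deviation = 21 − 9 = +12°C.
Density altitude = 3000 + 120 × (12) = 3000 + (+1440) = 4440 ft.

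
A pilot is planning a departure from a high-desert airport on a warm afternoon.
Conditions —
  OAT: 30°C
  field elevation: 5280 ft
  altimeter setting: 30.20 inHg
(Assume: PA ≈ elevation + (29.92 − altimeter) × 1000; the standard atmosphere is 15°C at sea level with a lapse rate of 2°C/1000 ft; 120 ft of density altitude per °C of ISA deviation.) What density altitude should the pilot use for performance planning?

8000 ft

Pressure altitude = 5280 + (29.92 − 30.20) × 1000 = 5280 + (-280) = 5000 ft.
ISA temperature at 5000 ft = 15 − 2 × (5000/1000) = 5°C.
ISA deviation = 30 − 5 = +25°C.
Density altitude = 5000 + 120 × (25) = 8000 ft.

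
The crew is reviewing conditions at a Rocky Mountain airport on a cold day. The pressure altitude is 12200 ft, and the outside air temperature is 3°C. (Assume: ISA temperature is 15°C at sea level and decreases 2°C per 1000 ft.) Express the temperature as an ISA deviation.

ISA temperature at 12200 ft = 15 − 2 × (12200/1000) = -9.4°C.
Deviation = OAT − ISA = 3 − (-9.4) = +12.4°C.

ISA+12.4°C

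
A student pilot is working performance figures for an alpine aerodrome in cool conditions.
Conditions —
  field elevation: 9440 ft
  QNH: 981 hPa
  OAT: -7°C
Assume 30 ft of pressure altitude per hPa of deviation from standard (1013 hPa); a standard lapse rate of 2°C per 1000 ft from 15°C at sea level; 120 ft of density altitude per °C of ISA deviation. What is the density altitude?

10256 ft

Pressure altitude = 9440 + (1013 − 981) × 30 = 9440 + (+960) = 10400 ft.
ISA temperature at 10400 ft = 15 − 2 × (10400/1000) = -5.8°C.
ISA deviation = -7 − (-5.8) = -1.2°C.
Density altitude = 10400 + 120 × (-1.2) = 10256 ft.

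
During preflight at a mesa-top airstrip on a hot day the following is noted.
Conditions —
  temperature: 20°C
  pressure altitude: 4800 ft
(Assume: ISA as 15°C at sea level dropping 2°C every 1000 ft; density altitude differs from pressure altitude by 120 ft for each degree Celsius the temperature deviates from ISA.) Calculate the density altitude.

6552 ft

ISA temperature at 4800 ft = 15 − 2 × (4800/1000) = 5.4°C.
ISA deviation = 20 − 5.4 = +14.6°C.
Density altitude = 4800 + 120 × (14.6) = 4800 + (+1752) = 6552 ft.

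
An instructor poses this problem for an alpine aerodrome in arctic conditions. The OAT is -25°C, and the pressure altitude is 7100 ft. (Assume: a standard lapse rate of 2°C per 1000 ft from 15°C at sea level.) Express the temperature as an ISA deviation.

ISA-25.8°C

ISA temperature at 7100 ft = 15 − 2 × (7100/1000) = 0.8°C.
Deviation = OAT − ISA = -25 − 0.8 = -25.8°C.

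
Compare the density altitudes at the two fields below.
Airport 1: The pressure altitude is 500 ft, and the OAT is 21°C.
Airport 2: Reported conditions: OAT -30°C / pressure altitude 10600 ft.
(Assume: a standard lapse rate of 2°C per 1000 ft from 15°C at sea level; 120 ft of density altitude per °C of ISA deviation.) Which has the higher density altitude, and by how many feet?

Airport 1: ISA temp = 14°C, deviation +7°C, DA = 500 + 120 × 7 = 1340 ft.
Airport 2: ISA temp = -6.2°C, deviation -23.8°C, DA = 10600 + 120 × (-23.8) = 7744 ft.
Airport 2 is higher by 7744 − 1340 = 6404 ft.

Airport 2 by 6404 ft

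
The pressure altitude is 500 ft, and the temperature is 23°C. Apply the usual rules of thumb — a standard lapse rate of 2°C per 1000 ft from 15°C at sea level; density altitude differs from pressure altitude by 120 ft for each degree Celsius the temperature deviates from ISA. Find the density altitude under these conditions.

1580 ft

ISA temperature at 500 ft = 15 − 2 × (500/1000) = 14°C.
ISA deviation = 23 − 14 = +9°C.
Density altitude = 500 + 120 × (9) = 500 + (+1080) = 1580 ft.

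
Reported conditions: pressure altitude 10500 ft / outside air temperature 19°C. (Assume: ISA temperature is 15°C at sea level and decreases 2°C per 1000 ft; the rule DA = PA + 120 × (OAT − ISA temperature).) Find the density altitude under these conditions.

ISA temperature at 10500 ft = 15 − 2 × (10500/1000) = -6°C.
ISA deviation = 19 − (-6) = +25°C.
Density altitude = 10500 + 120 × (25) = 10500 + (+3000) = 13500 ft.

13500 ft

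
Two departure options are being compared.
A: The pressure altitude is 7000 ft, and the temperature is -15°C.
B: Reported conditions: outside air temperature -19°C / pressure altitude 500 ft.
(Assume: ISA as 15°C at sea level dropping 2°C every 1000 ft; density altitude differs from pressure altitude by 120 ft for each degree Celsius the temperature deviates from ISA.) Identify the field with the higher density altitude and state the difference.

A: ISA temp = 1°C, deviation -16°C, DA = 7000 + 120 × (-16) = 5080 ft.
B: ISA temp = 14°C, deviation -33°C, DA = 500 + 120 × (-33) = -3460 ft.
A is higher by 5080 − (-3460) = 8540 ft.

A by 8540 ft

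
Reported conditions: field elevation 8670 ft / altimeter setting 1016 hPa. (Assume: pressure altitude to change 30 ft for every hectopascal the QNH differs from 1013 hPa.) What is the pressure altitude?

8580 ft

Pressure correction = (1013 − 1016) × 30 = -90 ft.
Pressure altitude = 8670 + (-90) = 8580 ft.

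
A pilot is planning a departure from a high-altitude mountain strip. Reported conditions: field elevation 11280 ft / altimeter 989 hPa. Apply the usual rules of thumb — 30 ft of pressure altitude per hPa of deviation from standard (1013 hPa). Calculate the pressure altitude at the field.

12000 ft

Pressure correction = (1013 − 989) × 30 = +720 ft.
Pressure altitude = 11280 + (+720) = 12000 ft.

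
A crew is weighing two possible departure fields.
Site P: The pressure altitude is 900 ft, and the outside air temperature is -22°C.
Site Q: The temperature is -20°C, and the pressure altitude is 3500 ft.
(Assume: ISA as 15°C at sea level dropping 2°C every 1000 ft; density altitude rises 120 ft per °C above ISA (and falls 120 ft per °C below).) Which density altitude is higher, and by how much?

Site Q by 3464 ft

Site P: ISA temp = 13.2°C, deviation -35.2°C, DA = 900 + 120 × (-35.2) = -3324 ft.
Site Q: ISA temp = 8°C, deviation -28°C, DA = 3500 + 120 × (-28) = 140 ft.
Site Q is higher by 140 − (-3324) = 3464 ft.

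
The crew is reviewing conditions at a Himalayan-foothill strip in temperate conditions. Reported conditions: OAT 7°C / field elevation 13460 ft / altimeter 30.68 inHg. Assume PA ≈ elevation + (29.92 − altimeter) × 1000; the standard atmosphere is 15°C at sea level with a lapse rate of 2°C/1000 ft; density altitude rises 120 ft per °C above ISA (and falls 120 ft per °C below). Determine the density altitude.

14788 ft

Pressure altitude = 13460 + (29.92 − 30.68) × 1000 = 13460 + (-760) = 12700 ft.
ISA temperature at 12700 ft = 15 − 2 × (12700/1000) = -10.4°C.
ISA deviation = 7 − (-10.4) = +17.4°C.
Density altitude = 12700 + 120 × (17.4) = 14788 ft.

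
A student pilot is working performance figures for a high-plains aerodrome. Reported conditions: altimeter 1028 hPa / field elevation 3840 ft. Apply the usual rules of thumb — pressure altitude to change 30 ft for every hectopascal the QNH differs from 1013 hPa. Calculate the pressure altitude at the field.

3390 ft

Pressure correction = (1013 − 1028) × 30 = -450 ft.
Pressure altitude = 3840 + (-450) = 3390 ft.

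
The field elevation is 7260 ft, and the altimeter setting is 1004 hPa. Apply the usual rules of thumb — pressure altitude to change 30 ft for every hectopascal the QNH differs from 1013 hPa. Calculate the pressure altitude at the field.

Pressure correction = (1013 − 1004) × 30 = +270 ft.
Pressure altitude = 7260 + (+270) = 7530 ft.

7530 ft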